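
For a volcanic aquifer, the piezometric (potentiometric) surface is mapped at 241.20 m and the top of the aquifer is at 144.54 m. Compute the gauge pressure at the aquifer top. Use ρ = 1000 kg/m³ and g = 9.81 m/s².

P ≈ 948 kPa

Pressure head at the aquifer top: ψ = h − z = 241.20 − 144.54 = 96.66 m.
P = ρgψ = 1000 × 9.81 × 96.66 = 948235 Pa ≈ 948 kPa.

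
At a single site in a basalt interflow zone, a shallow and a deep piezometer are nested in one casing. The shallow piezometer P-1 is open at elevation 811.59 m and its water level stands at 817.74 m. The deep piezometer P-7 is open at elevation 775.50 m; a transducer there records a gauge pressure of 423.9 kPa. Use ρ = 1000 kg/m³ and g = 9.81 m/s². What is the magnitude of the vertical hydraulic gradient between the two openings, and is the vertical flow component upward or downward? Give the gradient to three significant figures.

Total head at P-1: h = 817.74 m (water level in the standpipe).
Pressure head at P-7: ψ = P/(ρg) = 423.9×1000 / (1000 × 9.81) = 43.21 m.
Total head at P-7: h = z + ψ = 775.50 + 43.21 = 818.71 m.
Δh = h(P-1) − h(P-7) = 817.74 − 818.71 = -0.97 m.
Vertical separation Δz = 811.59 − 775.50 = 36.09 m.
|i_v| = |Δh| / Δz = 0.97 / 36.09 = 0.0269.
Head is higher in the deep piezometer, so vertical flow is upward (discharge condition).

|i_v| ≈ 0.0269; vertical flow is upward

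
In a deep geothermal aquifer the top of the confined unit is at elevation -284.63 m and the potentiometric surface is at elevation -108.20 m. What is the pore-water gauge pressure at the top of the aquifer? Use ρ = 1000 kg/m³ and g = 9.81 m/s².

P ≈ 1730 kPa

Pressure head at the aquifer top: ψ = h − z = -108.20 − (-284.63) = 176.43 m.
P = ρgψ = 1000 × 9.81 × 176.43 = 1730778 Pa ≈ 1730 kPa.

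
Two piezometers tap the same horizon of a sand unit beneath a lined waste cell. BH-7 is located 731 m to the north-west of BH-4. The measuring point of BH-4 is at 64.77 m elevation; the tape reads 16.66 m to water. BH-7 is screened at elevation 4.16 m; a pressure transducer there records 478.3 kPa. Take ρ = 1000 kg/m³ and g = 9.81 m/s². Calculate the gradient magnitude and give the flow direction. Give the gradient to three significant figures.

i ≈ 0.00658; groundwater flows toward the south-east

Total head at BH-4: h = 64.77 − 16.66 = 48.11 m.
Pressure head at BH-7: ψ = P/(ρg) = 478.3×1000 / (1000 × 9.81) = 48.76 m.
Total head at BH-7: h = z + ψ = 4.16 + 48.76 = 52.92 m.
Head difference: h(BH-4) − h(BH-7) = 48.11 − 52.92 = -4.81 m.
Hydraulic gradient: i = |Δh| / L = 4.81 / 731 = 0.00658.
Flow is from higher to lower head: from BH-7 toward BH-4, i.e. toward the south-east.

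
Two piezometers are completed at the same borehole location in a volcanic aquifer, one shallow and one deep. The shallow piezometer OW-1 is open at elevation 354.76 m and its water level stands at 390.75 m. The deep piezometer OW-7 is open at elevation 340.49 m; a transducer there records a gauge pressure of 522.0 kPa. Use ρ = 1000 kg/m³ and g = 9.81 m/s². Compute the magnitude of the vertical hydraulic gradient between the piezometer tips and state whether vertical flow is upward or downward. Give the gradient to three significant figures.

Total head at OW-1: h = 390.75 m (water level in the standpipe).
Pressure head at OW-7: ψ = P/(ρg) = 522.0×1000 / (1000 × 9.81) = 53.21 m.
Total head at OW-7: h = z + ψ = 340.49 + 53.21 = 393.70 m.
Δh = h(OW-1) − h(OW-7) = 390.75 − 393.70 = -2.95 m.
Vertical separation Δz = 354.76 − 340.49 = 14.27 m.
|i_v| = |Δh| / Δz = 2.95 / 14.27 = 0.207.
Head is higher in the deep piezometer, so vertical flow is upward (discharge condition).

|i_v| ≈ 0.207; vertical flow is upward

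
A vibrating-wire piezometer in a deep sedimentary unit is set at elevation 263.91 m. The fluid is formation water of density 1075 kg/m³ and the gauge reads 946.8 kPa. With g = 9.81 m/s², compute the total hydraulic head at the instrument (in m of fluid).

h ≈ 353.69 m

ψ = P/(ρg) = 946.8×1000 / (1075 × 9.81) = 89.78 m.
h = z + ψ = 263.91 + 89.78 = 353.69 m.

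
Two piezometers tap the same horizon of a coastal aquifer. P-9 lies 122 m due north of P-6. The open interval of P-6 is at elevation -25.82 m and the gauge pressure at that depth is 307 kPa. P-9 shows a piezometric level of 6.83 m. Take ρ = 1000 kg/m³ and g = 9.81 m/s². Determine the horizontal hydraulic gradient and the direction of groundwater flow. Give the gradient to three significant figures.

i ≈ 0.0111; groundwater flows toward the south

Pressure head at P-6: ψ = P/(ρg) = 307×1000 / (1000 × 9.81) = 31.29 m.
Total head at P-6: h = z + ψ = -25.82 + 31.29 = 5.47 m.
Total head at P-9: h = 6.83 m (water level in the piezometer is the total head).
Head difference: h(P-6) − h(P-9) = 5.47 − 6.83 = -1.36 m.
Hydraulic gradient: i = |Δh| / L = 1.36 / 122 = 0.0111.
Flow is from higher to lower head: from P-9 toward P-6, i.e. toward the south.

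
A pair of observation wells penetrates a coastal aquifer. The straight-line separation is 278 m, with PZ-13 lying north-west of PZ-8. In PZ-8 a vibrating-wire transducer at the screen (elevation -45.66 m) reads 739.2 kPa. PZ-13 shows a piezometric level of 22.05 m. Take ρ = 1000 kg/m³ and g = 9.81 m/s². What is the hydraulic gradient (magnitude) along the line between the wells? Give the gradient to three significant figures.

Pressure head at PZ-8: ψ = P/(ρg) = 739.2×1000 / (1000 × 9.81) = 75.35 m.
Total head at PZ-8: h = z + ψ = -45.66 + 75.35 = 29.69 m.
Total head at PZ-13: h = 22.05 m (water level in the piezometer is the total head).
Head difference: h(PZ-8) − h(PZ-13) = 29.69 − 22.05 = 7.64 m.
Hydraulic gradient: i = |Δh| / L = 7.64 / 278 = 0.0275.

i ≈ 0.0275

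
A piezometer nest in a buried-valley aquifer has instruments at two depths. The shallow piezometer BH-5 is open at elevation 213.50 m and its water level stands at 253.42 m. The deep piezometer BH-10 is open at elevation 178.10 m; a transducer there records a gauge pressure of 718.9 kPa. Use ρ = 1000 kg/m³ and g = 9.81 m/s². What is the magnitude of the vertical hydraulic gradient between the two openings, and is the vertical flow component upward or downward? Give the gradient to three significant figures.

|i_v| ≈ 0.0576; vertical flow is downward

Total head at BH-5: h = 253.42 m (water level in the standpipe).
Pressure head at BH-10: ψ = P/(ρg) = 718.9×1000 / (1000 × 9.81) = 73.28 m.
Total head at BH-10: h = z + ψ = 178.10 + 73.28 = 251.38 m.
Δh = h(BH-5) − h(BH-10) = 253.42 − 251.38 = 2.04 m.
Vertical separation Δz = 213.50 − 178.10 = 35.40 m.
|i_v| = |Δh| / Δz = 2.04 / 35.40 = 0.0576.
Head is higher in the shallow piezometer, so vertical flow is downward (recharge condition).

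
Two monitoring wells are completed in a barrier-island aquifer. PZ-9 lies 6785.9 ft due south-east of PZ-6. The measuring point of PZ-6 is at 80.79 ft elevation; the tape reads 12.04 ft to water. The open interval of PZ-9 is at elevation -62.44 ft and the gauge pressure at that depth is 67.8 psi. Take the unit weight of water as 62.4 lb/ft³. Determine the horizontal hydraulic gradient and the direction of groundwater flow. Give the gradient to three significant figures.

Total head at PZ-6: h = 80.79 − 12.04 = 68.75 ft.
Pressure head at PZ-9: ψ = 144·P/γ = 144 × 67.8 / 62.4 = 156.46 ft.
Total head at PZ-9: h = z + ψ = -62.44 + 156.46 = 94.02 ft.
Head difference: h(PZ-6) − h(PZ-9) = 68.75 − 94.02 = -25.27 ft.
Hydraulic gradient: i = |Δh| / L = 25.27 / 6785.9 = 0.00372.
Flow is from higher to lower head: from PZ-9 toward PZ-6, i.e. toward the north-west.

i ≈ 0.00372; groundwater flows toward the north-west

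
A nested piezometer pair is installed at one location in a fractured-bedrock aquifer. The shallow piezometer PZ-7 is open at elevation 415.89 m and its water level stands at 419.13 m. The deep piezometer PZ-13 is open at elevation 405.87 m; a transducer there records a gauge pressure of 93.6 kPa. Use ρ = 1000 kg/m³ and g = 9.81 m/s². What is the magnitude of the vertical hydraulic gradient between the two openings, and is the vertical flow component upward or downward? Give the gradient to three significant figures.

Total head at PZ-7: h = 419.13 m (water level in the standpipe).
Pressure head at PZ-13: ψ = P/(ρg) = 93.6×1000 / (1000 × 9.81) = 9.54 m.
Total head at PZ-13: h = z + ψ = 405.87 + 9.54 = 415.41 m.
Δh = h(PZ-7) − h(PZ-13) = 419.13 − 415.41 = 3.72 m.
Vertical separation Δz = 415.89 − 405.87 = 10.02 m.
|i_v| = |Δh| / Δz = 3.72 / 10.02 = 0.371.
Head is higher in the shallow piezometer, so vertical flow is downward (recharge condition).

|i_v| ≈ 0.371; vertical flow is downward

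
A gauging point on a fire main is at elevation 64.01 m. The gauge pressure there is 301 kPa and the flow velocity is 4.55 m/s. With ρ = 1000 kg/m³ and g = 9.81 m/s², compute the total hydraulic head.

Pressure head ψ = P/(ρg) = 301×1000 / (1000 × 9.81) = 30.68 m.
Velocity head = v²/(2g) = 4.55² / (2 × 9.81) = 1.055 m.
h = z + ψ + v²/(2g) = 64.01 + 30.68 + 1.055 = 95.75 m.

h ≈ 95.75 m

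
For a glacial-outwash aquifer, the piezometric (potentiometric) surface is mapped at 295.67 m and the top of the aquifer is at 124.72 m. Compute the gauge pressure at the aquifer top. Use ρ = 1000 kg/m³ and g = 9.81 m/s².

P ≈ 1680 kPa

Pressure head at the aquifer top: ψ = h − z = 295.67 − 124.72 = 170.95 m.
P = ρgψ = 1000 × 9.81 × 170.95 = 1677020 Pa ≈ 1680 kPa.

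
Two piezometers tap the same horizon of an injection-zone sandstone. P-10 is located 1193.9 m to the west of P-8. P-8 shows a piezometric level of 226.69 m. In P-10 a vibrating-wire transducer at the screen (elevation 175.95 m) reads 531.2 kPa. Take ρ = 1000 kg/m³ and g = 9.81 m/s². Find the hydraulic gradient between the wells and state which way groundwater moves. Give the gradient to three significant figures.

i ≈ 0.00286; groundwater flows toward the east

Total head at P-8: h = 226.69 m (water level in the piezometer is the total head).
Pressure head at P-10: ψ = P/(ρg) = 531.2×1000 / (1000 × 9.81) = 54.15 m.
Total head at P-10: h = z + ψ = 175.95 + 54.15 = 230.10 m.
Head difference: h(P-8) − h(P-10) = 226.69 − 230.10 = -3.41 m.
Hydraulic gradient: i = |Δh| / L = 3.41 / 1193.9 = 0.00286.
Flow is from higher to lower head: from P-10 toward P-8, i.e. toward the east.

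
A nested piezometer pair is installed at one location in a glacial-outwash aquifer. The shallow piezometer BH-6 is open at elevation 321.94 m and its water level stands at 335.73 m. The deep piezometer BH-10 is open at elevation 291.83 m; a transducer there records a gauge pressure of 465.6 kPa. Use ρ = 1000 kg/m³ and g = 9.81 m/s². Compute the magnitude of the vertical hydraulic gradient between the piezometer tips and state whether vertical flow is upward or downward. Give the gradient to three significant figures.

Total head at BH-6: h = 335.73 m (water level in the standpipe).
Pressure head at BH-10: ψ = P/(ρg) = 465.6×1000 / (1000 × 9.81) = 47.46 m.
Total head at BH-10: h = z + ψ = 291.83 + 47.46 = 339.29 m.
Δh = h(BH-6) − h(BH-10) = 335.73 − 339.29 = -3.56 m.
Vertical separation Δz = 321.94 − 291.83 = 30.11 m.
|i_v| = |Δh| / Δz = 3.56 / 30.11 = 0.118.
Head is higher in the deep piezometer, so vertical flow is upward (discharge condition).

|i_v| ≈ 0.118; vertical flow is upward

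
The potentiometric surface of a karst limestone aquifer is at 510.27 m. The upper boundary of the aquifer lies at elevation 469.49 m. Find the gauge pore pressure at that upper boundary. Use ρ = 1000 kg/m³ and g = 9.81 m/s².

P ≈ 400 kPa

Pressure head at the aquifer top: ψ = h − z = 510.27 − 469.49 = 40.78 m.
P = ρgψ = 1000 × 9.81 × 40.78 = 400052 Pa ≈ 400 kPa.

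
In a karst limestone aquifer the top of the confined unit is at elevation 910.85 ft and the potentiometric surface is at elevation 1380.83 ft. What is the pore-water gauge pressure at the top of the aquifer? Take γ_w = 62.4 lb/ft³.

P ≈ 204 psi

Pressure head at the aquifer top: ψ = h − z = 1380.83 − 910.85 = 469.98 ft.
P = γψ/144 = 62.4 × 469.98 / 144 = 204 psi.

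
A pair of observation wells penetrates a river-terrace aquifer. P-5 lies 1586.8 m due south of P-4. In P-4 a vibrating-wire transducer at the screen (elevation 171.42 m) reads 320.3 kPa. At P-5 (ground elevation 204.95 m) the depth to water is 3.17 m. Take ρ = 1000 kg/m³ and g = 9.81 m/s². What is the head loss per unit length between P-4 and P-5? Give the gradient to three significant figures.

i ≈ 0.00144 m/m

Pressure head at P-4: ψ = P/(ρg) = 320.3×1000 / (1000 × 9.81) = 32.65 m.
Total head at P-4: h = z + ψ = 171.42 + 32.65 = 204.07 m.
Total head at P-5: h = 204.95 − 3.17 = 201.78 m.
Head difference: h(P-4) − h(P-5) = 204.07 − 201.78 = 2.29 m.
Hydraulic gradient: i = |Δh| / L = 2.29 / 1586.8 = 0.00144.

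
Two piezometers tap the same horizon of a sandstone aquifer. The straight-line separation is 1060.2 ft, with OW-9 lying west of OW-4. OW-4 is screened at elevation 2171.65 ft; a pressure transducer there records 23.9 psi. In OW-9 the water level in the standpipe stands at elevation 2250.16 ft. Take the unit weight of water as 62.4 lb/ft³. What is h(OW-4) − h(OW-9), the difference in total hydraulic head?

Δh ≈ -23.36 ft

Pressure head at OW-4: ψ = 144·P/γ = 144 × 23.9 / 62.4 = 55.15 ft.
Total head at OW-4: h = z + ψ = 2171.65 + 55.15 = 2226.80 ft.
Total head at OW-9: h = 2250.16 ft (water level in the piezometer is the total head).
Head difference: h(OW-4) − h(OW-9) = 2226.80 − 2250.16 = -23.36 ft.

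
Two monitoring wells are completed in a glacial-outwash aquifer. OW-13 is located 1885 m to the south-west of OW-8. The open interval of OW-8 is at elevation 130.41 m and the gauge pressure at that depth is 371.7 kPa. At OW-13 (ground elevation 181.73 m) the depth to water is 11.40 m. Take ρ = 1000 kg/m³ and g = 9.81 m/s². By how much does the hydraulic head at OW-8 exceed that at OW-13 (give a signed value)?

Pressure head at OW-8: ψ = P/(ρg) = 371.7×1000 / (1000 × 9.81) = 37.89 m.
Total head at OW-8: h = z + ψ = 130.41 + 37.89 = 168.30 m.
Total head at OW-13: h = 181.73 − 11.40 = 170.33 m.
Head difference: h(OW-8) − h(OW-13) = 168.30 − 170.33 = -2.03 m.

Δh ≈ -2.03 m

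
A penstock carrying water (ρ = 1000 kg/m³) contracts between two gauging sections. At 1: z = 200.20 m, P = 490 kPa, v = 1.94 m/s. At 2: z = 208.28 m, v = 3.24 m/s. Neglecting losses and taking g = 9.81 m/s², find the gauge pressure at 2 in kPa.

P₂ ≈ 407 kPa

Pressure head at 1: ψ₁ = P₁/(ρg) = 490×1000 / (1000 × 9.81) = 49.95 m.
Velocity heads: v₁²/2g = 1.94²/19.62 = 0.192 m; v₂²/2g = 3.24²/19.62 = 0.535 m.
Total head H = z₁ + ψ₁ + v₁²/2g = 200.20 + 49.95 + 0.192 = 250.34 m.
ψ₂ = H − z₂ − v₂²/2g = 250.34 − 208.28 − 0.535 = 41.53 m.
P₂ = ρgψ₂ = 1000 × 9.81 × 41.53 ≈ 407 kPa.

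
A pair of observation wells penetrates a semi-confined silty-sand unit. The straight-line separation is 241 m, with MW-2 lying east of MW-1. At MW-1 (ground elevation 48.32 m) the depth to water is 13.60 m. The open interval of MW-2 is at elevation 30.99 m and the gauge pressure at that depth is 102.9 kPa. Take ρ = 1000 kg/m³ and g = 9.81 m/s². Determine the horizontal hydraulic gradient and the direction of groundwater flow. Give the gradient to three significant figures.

Total head at MW-1: h = 48.32 − 13.60 = 34.72 m.
Pressure head at MW-2: ψ = P/(ρg) = 102.9×1000 / (1000 × 9.81) = 10.49 m.
Total head at MW-2: h = z + ψ = 30.99 + 10.49 = 41.48 m.
Head difference: h(MW-1) − h(MW-2) = 34.72 − 41.48 = -6.76 m.
Hydraulic gradient: i = |Δh| / L = 6.76 / 241 = 0.0280.
Flow is from higher to lower head: from MW-2 toward MW-1, i.e. toward the west.

i ≈ 0.0280; groundwater flows toward the west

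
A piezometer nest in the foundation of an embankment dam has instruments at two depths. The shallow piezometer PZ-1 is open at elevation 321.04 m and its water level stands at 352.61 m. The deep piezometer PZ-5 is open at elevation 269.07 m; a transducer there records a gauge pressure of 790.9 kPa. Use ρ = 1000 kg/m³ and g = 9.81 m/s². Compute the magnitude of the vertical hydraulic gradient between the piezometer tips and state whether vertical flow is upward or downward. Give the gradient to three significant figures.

|i_v| ≈ 0.0562; vertical flow is downward

Total head at PZ-1: h = 352.61 m (water level in the standpipe).
Pressure head at PZ-5: ψ = P/(ρg) = 790.9×1000 / (1000 × 9.81) = 80.62 m.
Total head at PZ-5: h = z + ψ = 269.07 + 80.62 = 349.69 m.
Δh = h(PZ-1) − h(PZ-5) = 352.61 − 349.69 = 2.92 m.
Vertical separation Δz = 321.04 − 269.07 = 51.97 m.
|i_v| = |Δh| / Δz = 2.92 / 51.97 = 0.0562.
Head is higher in the shallow piezometer, so vertical flow is downward (recharge condition).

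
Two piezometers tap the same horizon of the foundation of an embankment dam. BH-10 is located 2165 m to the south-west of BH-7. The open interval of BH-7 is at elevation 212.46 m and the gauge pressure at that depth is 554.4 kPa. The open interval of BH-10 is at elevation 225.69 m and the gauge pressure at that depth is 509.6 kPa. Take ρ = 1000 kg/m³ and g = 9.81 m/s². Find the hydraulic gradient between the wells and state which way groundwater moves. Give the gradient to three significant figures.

Pressure head at BH-7: ψ = P/(ρg) = 554.4×1000 / (1000 × 9.81) = 56.51 m.
Total head at BH-7: h = z + ψ = 212.46 + 56.51 = 268.97 m.
Pressure head at BH-10: ψ = P/(ρg) = 509.6×1000 / (1000 × 9.81) = 51.95 m.
Total head at BH-10: h = z + ψ = 225.69 + 51.95 = 277.64 m.
Head difference: h(BH-7) − h(BH-10) = 268.97 − 277.64 = -8.67 m.
Hydraulic gradient: i = |Δh| / L = 8.67 / 2165 = 0.00400.
Flow is from higher to lower head: from BH-10 toward BH-7, i.e. toward the north-east.

i ≈ 0.00400; groundwater flows toward the north-east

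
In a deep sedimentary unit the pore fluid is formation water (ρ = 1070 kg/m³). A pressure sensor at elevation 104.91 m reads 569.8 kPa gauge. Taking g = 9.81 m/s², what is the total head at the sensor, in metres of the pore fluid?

ψ = P/(ρg) = 569.8×1000 / (1070 × 9.81) = 54.28 m.
h = z + ψ = 104.91 + 54.28 = 159.19 m.

h ≈ 159.19 m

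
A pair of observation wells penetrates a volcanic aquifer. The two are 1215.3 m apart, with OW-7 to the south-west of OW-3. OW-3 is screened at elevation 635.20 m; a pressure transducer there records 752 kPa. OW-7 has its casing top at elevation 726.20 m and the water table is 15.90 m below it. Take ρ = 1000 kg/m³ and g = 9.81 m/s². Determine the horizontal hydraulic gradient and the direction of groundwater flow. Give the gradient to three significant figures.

Pressure head at OW-3: ψ = P/(ρg) = 752×1000 / (1000 × 9.81) = 76.66 m.
Total head at OW-3: h = z + ψ = 635.20 + 76.66 = 711.86 m.
Total head at OW-7: h = 726.20 − 15.90 = 710.30 m.
Head difference: h(OW-3) − h(OW-7) = 711.86 − 710.30 = 1.56 m.
Hydraulic gradient: i = |Δh| / L = 1.56 / 1215.3 = 0.00128.
Flow is from higher to lower head: from OW-3 toward OW-7, i.e. toward the south-west.

i ≈ 0.00128; groundwater flows toward the south-west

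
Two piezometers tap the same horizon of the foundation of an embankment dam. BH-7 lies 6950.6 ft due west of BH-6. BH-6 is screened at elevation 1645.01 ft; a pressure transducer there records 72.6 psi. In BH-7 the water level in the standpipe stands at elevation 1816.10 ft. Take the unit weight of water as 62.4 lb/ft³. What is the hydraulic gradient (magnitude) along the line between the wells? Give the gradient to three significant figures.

Pressure head at BH-6: ψ = 144·P/γ = 144 × 72.6 / 62.4 = 167.54 ft.
Total head at BH-6: h = z + ψ = 1645.01 + 167.54 = 1812.55 ft.
Total head at BH-7: h = 1816.10 ft (water level in the piezometer is the total head).
Head difference: h(BH-6) − h(BH-7) = 1812.55 − 1816.10 = -3.55 ft.
Hydraulic gradient: i = |Δh| / L = 3.55 / 6950.6 = 0.000511.

i ≈ 0.000511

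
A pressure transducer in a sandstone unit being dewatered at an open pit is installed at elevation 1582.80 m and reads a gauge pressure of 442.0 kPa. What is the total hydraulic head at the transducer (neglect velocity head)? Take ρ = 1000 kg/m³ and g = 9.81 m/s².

ψ = P/(ρg) = 442.0×1000 / (1000 × 9.81) = 45.06 m.
h = z + ψ = 1582.80 + 45.06 = 1627.86 m.

h ≈ 1627.86 m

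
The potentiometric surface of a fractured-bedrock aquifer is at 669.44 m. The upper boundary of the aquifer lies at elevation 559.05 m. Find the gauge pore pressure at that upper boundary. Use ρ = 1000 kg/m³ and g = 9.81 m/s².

P ≈ 1080 kPa

Pressure head at the aquifer top: ψ = h − z = 669.44 − 559.05 = 110.39 m.
P = ρgψ = 1000 × 9.81 × 110.39 = 1082926 Pa ≈ 1080 kPa.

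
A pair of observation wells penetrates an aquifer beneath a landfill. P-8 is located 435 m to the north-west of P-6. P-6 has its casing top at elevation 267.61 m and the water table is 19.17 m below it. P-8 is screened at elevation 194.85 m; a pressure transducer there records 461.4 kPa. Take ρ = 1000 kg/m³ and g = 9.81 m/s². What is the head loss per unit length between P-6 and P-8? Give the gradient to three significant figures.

i ≈ 0.0151 m/m

Total head at P-6: h = 267.61 − 19.17 = 248.44 m.
Pressure head at P-8: ψ = P/(ρg) = 461.4×1000 / (1000 × 9.81) = 47.03 m.
Total head at P-8: h = z + ψ = 194.85 + 47.03 = 241.88 m.
Head difference: h(P-6) − h(P-8) = 248.44 − 241.88 = 6.56 m.
Hydraulic gradient: i = |Δh| / L = 6.56 / 435 = 0.0151.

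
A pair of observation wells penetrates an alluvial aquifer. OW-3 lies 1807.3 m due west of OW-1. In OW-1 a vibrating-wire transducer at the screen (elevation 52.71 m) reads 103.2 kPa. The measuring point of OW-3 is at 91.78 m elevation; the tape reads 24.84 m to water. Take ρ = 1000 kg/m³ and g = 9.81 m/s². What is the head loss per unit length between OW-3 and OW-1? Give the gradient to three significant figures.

i ≈ 0.00205 m/m

Pressure head at OW-1: ψ = P/(ρg) = 103.2×1000 / (1000 × 9.81) = 10.52 m.
Total head at OW-1: h = z + ψ = 52.71 + 10.52 = 63.23 m.
Total head at OW-3: h = 91.78 − 24.84 = 66.94 m.
Head difference: h(OW-1) − h(OW-3) = 63.23 − 66.94 = -3.71 m.
Hydraulic gradient: i = |Δh| / L = 3.71 / 1807.3 = 0.00205.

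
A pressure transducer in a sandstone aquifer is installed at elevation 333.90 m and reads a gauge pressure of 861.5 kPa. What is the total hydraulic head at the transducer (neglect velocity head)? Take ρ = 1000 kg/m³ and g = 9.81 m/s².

ψ = P/(ρg) = 861.5×1000 / (1000 × 9.81) = 87.82 m.
h = z + ψ = 333.90 + 87.82 = 421.72 m.

h ≈ 421.72 m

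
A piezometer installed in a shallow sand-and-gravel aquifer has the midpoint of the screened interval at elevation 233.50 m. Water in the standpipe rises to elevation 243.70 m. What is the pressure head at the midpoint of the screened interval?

ψ ≈ 10.20 m

Total head h = 243.70 m (the water-surface elevation in the piezometer).
Pressure head ψ = h − z = 243.70 − 233.50 = 10.20 m.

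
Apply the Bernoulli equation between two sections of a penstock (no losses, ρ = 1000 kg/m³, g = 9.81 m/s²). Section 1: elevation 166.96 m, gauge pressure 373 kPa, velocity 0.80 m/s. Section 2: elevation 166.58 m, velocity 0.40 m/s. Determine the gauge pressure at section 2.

Pressure head at 1: ψ₁ = P₁/(ρg) = 373×1000 / (1000 × 9.81) = 38.02 m.
Velocity heads: v₁²/2g = 0.80²/19.62 = 0.033 m; v₂²/2g = 0.40²/19.62 = 0.008 m.
Total head H = z₁ + ψ₁ + v₁²/2g = 166.96 + 38.02 + 0.033 = 205.01 m.
ψ₂ = H − z₂ − v₂²/2g = 205.01 − 166.58 − 0.008 = 38.42 m.
P₂ = ρgψ₂ = 1000 × 9.81 × 38.42 ≈ 377 kPa.

P₂ ≈ 377 kPa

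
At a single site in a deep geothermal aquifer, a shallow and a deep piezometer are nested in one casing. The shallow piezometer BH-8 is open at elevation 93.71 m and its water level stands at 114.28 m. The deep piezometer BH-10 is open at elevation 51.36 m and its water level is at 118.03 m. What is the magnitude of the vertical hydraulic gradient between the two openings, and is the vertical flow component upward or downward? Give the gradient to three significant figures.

Total head at BH-8: h = 114.28 m (water level in the standpipe).
Total head at BH-10: h = 118.03 m.
Δh = h(BH-8) − h(BH-10) = 114.28 − 118.03 = -3.75 m.
Vertical separation Δz = 93.71 − 51.36 = 42.35 m.
|i_v| = |Δh| / Δz = 3.75 / 42.35 = 0.0885.
Head is higher in the deep piezometer, so vertical flow is upward (discharge condition).

|i_v| ≈ 0.0885; vertical flow is upward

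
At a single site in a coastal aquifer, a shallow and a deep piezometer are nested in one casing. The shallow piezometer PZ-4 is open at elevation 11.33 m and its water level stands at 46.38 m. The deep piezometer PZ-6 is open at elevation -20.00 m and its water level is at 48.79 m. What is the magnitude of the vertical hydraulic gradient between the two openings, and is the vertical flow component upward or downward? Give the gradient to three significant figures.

|i_v| ≈ 0.0769; vertical flow is upward

Total head at PZ-4: h = 46.38 m (water level in the standpipe).
Total head at PZ-6: h = 48.79 m.
Δh = h(PZ-4) − h(PZ-6) = 46.38 − 48.79 = -2.41 m.
Vertical separation Δz = 11.33 − (-20.00) = 31.33 m.
|i_v| = |Δh| / Δz = 2.41 / 31.33 = 0.0769.
Head is higher in the deep piezometer, so vertical flow is upward (discharge condition).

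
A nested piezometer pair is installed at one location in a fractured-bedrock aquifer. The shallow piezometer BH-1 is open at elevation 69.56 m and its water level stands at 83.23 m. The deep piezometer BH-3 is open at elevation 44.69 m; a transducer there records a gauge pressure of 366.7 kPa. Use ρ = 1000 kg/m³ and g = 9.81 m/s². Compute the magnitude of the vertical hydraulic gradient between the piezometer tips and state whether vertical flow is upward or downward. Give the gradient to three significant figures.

Total head at BH-1: h = 83.23 m (water level in the standpipe).
Pressure head at BH-3: ψ = P/(ρg) = 366.7×1000 / (1000 × 9.81) = 37.38 m.
Total head at BH-3: h = z + ψ = 44.69 + 37.38 = 82.07 m.
Δh = h(BH-1) − h(BH-3) = 83.23 − 82.07 = 1.16 m.
Vertical separation Δz = 69.56 − 44.69 = 24.87 m.
|i_v| = |Δh| / Δz = 1.16 / 24.87 = 0.0466.
Head is higher in the shallow piezometer, so vertical flow is downward (recharge condition).

|i_v| ≈ 0.0466; vertical flow is downward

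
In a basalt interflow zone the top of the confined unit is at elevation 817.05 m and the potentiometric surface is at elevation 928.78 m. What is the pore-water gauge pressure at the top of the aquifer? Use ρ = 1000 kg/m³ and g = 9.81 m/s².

Pressure head at the aquifer top: ψ = h − z = 928.78 − 817.05 = 111.73 m.
P = ρgψ = 1000 × 9.81 × 111.73 = 1096071 Pa ≈ 1100 kPa.

P ≈ 1100 kPa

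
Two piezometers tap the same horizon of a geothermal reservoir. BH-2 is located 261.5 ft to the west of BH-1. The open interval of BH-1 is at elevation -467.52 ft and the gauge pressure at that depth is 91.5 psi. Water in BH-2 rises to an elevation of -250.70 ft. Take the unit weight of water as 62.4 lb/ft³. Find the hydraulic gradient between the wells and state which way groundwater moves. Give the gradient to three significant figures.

Pressure head at BH-1: ψ = 144·P/γ = 144 × 91.5 / 62.4 = 211.15 ft.
Total head at BH-1: h = z + ψ = -467.52 + 211.15 = -256.37 ft.
Total head at BH-2: h = -250.70 ft (water level in the piezometer is the total head).
Head difference: h(BH-1) − h(BH-2) = -256.37 − (-250.70) = -5.67 ft.
Hydraulic gradient: i = |Δh| / L = 5.67 / 261.5 = 0.0217.
Flow is from higher to lower head: from BH-2 toward BH-1, i.e. toward the east.

i ≈ 0.0217; groundwater flows toward the east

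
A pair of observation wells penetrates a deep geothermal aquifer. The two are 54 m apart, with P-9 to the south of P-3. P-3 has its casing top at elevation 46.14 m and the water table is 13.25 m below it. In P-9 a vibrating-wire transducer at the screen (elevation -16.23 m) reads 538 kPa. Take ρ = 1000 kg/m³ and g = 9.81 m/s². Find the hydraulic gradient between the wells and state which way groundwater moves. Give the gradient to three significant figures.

Total head at P-3: h = 46.14 − 13.25 = 32.89 m.
Pressure head at P-9: ψ = P/(ρg) = 538×1000 / (1000 × 9.81) = 54.84 m.
Total head at P-9: h = z + ψ = -16.23 + 54.84 = 38.61 m.
Head difference: h(P-3) − h(P-9) = 32.89 − 38.61 = -5.72 m.
Hydraulic gradient: i = |Δh| / L = 5.72 / 54 = 0.106.
Flow is from higher to lower head: from P-9 toward P-3, i.e. toward the north.

i ≈ 0.106; groundwater flows toward the north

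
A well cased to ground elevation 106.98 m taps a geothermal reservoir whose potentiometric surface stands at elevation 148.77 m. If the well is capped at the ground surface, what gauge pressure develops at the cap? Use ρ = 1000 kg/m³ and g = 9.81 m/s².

Head above the cap: Δh = 148.77 − 106.98 = 41.79 m.
P = ρgΔh = 1000 × 9.81 × 41.79 = 409960 Pa ≈ 410 kPa.

P ≈ 410 kPa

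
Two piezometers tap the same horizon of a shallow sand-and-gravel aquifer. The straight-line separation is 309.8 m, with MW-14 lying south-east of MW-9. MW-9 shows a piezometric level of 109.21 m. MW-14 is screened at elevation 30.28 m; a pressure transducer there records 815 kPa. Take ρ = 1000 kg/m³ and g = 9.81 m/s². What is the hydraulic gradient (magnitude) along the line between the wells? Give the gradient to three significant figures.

i ≈ 0.0134

Total head at MW-9: h = 109.21 m (water level in the piezometer is the total head).
Pressure head at MW-14: ψ = P/(ρg) = 815×1000 / (1000 × 9.81) = 83.08 m.
Total head at MW-14: h = z + ψ = 30.28 + 83.08 = 113.36 m.
Head difference: h(MW-9) − h(MW-14) = 109.21 − 113.36 = -4.15 m.
Hydraulic gradient: i = |Δh| / L = 4.15 / 309.8 = 0.0134.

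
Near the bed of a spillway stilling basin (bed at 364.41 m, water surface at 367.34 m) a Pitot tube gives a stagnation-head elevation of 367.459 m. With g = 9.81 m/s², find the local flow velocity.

v ≈ 1.53 m/s

Near the bed, under hydrostatic conditions, the piezometric head (z + ψ) equals the free-surface elevation, 367.34 m.
Velocity head = total − piezometric = 367.459 − 367.34 = 0.119 m.
v = √(2g·h_v) = √(2 × 9.81 × 0.119) = 1.53 m/s.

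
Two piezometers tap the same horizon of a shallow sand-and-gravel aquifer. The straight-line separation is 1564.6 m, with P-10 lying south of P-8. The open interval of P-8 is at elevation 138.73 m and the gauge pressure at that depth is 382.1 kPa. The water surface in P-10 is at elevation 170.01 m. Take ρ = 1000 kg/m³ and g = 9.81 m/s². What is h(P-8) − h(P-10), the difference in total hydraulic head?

Δh ≈ 7.67 m

Pressure head at P-8: ψ = P/(ρg) = 382.1×1000 / (1000 × 9.81) = 38.95 m.
Total head at P-8: h = z + ψ = 138.73 + 38.95 = 177.68 m.
Total head at P-10: h = 170.01 m (water level in the piezometer is the total head).
Head difference: h(P-8) − h(P-10) = 177.68 − 170.01 = 7.67 m.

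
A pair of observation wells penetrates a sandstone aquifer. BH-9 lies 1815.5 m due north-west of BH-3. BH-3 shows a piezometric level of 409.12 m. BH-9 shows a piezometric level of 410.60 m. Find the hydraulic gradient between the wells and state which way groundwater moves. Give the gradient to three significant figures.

i ≈ 0.000815; groundwater flows toward the south-east

Total head at BH-3: h = 409.12 m (water level in the piezometer is the total head).
Total head at BH-9: h = 410.60 m (water level in the piezometer is the total head).
Head difference: h(BH-3) − h(BH-9) = 409.12 − 410.60 = -1.48 m.
Hydraulic gradient: i = |Δh| / L = 1.48 / 1815.5 = 0.000815.
Flow is from higher to lower head: from BH-9 toward BH-3, i.e. toward the south-east.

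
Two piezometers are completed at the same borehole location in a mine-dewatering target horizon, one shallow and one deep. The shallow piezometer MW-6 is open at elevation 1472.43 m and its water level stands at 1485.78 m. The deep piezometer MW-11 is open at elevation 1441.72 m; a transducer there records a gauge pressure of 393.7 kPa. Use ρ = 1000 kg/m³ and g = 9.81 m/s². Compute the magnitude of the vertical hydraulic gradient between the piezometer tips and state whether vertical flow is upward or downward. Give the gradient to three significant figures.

Total head at MW-6: h = 1485.78 m (water level in the standpipe).
Pressure head at MW-11: ψ = P/(ρg) = 393.7×1000 / (1000 × 9.81) = 40.13 m.
Total head at MW-11: h = z + ψ = 1441.72 + 40.13 = 1481.85 m.
Δh = h(MW-6) − h(MW-11) = 1485.78 − 1481.85 = 3.93 m.
Vertical separation Δz = 1472.43 − 1441.72 = 30.71 m.
|i_v| = |Δh| / Δz = 3.93 / 30.71 = 0.128.
Head is higher in the shallow piezometer, so vertical flow is downward (recharge condition).

|i_v| ≈ 0.128; vertical flow is downward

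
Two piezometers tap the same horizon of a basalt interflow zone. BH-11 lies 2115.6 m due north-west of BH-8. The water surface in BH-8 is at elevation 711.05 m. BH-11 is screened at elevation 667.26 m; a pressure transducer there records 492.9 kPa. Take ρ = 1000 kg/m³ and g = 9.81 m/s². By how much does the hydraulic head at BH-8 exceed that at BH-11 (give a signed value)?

Δh ≈ -6.45 m

Total head at BH-8: h = 711.05 m (water level in the piezometer is the total head).
Pressure head at BH-11: ψ = P/(ρg) = 492.9×1000 / (1000 × 9.81) = 50.24 m.
Total head at BH-11: h = z + ψ = 667.26 + 50.24 = 717.50 m.
Head difference: h(BH-8) − h(BH-11) = 711.05 − 717.50 = -6.45 m.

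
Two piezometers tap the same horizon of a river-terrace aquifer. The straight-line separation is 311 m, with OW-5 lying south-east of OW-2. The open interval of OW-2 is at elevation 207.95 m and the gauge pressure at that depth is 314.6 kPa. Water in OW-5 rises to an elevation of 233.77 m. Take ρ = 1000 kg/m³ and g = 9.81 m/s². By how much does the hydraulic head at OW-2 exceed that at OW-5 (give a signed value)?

Pressure head at OW-2: ψ = P/(ρg) = 314.6×1000 / (1000 × 9.81) = 32.07 m.
Total head at OW-2: h = z + ψ = 207.95 + 32.07 = 240.02 m.
Total head at OW-5: h = 233.77 m (water level in the piezometer is the total head).
Head difference: h(OW-2) − h(OW-5) = 240.02 − 233.77 = 6.25 m.

Δh ≈ 6.25 m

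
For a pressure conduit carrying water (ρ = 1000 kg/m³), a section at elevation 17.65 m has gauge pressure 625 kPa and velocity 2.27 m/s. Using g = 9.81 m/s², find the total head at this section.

Pressure head ψ = P/(ρg) = 625×1000 / (1000 × 9.81) = 63.71 m.
Velocity head = v²/(2g) = 2.27² / (2 × 9.81) = 0.263 m.
h = z + ψ + v²/(2g) = 17.65 + 63.71 + 0.263 = 81.62 m.

h ≈ 81.62 m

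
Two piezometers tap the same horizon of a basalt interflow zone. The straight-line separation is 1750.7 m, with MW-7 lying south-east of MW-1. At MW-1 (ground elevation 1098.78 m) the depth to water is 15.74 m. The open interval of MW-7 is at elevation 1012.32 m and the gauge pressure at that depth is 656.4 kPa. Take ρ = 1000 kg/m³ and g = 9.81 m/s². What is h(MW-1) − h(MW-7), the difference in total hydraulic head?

Δh ≈ 3.81 m

Total head at MW-1: h = 1098.78 − 15.74 = 1083.04 m.
Pressure head at MW-7: ψ = P/(ρg) = 656.4×1000 / (1000 × 9.81) = 66.91 m.
Total head at MW-7: h = z + ψ = 1012.32 + 66.91 = 1079.23 m.
Head difference: h(MW-1) − h(MW-7) = 1083.04 − 1079.23 = 3.81 m.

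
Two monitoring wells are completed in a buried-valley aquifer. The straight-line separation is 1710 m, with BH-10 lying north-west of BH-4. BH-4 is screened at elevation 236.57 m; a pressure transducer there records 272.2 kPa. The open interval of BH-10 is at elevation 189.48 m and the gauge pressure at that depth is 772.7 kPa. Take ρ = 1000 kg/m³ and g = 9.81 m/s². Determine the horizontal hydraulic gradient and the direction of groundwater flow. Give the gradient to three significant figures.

Pressure head at BH-4: ψ = P/(ρg) = 272.2×1000 / (1000 × 9.81) = 27.75 m.
Total head at BH-4: h = z + ψ = 236.57 + 27.75 = 264.32 m.
Pressure head at BH-10: ψ = P/(ρg) = 772.7×1000 / (1000 × 9.81) = 78.77 m.
Total head at BH-10: h = z + ψ = 189.48 + 78.77 = 268.25 m.
Head difference: h(BH-4) − h(BH-10) = 264.32 − 268.25 = -3.93 m.
Hydraulic gradient: i = |Δh| / L = 3.93 / 1710 = 0.00230.
Flow is from higher to lower head: from BH-10 toward BH-4, i.e. toward the south-east.

i ≈ 0.00230; groundwater flows toward the south-east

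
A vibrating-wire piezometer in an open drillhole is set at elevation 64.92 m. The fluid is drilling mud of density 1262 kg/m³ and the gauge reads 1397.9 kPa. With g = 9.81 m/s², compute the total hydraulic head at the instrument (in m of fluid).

ψ = P/(ρg) = 1397.9×1000 / (1262 × 9.81) = 112.91 m.
h = z + ψ = 64.92 + 112.91 = 177.83 m.

h ≈ 177.83 m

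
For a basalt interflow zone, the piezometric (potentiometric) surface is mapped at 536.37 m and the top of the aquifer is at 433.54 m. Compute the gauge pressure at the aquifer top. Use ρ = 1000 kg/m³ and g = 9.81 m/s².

P ≈ 1010 kPa

Pressure head at the aquifer top: ψ = h − z = 536.37 − 433.54 = 102.83 m.
P = ρgψ = 1000 × 9.81 × 102.83 = 1008762 Pa ≈ 1010 kPa.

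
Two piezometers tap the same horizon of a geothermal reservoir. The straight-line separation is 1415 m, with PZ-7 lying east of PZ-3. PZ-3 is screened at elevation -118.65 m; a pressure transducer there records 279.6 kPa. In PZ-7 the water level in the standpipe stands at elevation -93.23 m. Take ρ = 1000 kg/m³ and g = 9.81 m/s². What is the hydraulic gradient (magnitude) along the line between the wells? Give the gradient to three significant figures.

i ≈ 0.00218

Pressure head at PZ-3: ψ = P/(ρg) = 279.6×1000 / (1000 × 9.81) = 28.50 m.
Total head at PZ-3: h = z + ψ = -118.65 + 28.50 = -90.15 m.
Total head at PZ-7: h = -93.23 m (water level in the piezometer is the total head).
Head difference: h(PZ-3) − h(PZ-7) = -90.15 − (-93.23) = 3.08 m.
Hydraulic gradient: i = |Δh| / L = 3.08 / 1415 = 0.00218.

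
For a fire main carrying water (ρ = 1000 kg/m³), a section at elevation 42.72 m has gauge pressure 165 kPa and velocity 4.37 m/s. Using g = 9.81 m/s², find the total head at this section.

Pressure head ψ = P/(ρg) = 165×1000 / (1000 × 9.81) = 16.82 m.
Velocity head = v²/(2g) = 4.37² / (2 × 9.81) = 0.973 m.
h = z + ψ + v²/(2g) = 42.72 + 16.82 + 0.973 = 60.51 m.

h ≈ 60.51 m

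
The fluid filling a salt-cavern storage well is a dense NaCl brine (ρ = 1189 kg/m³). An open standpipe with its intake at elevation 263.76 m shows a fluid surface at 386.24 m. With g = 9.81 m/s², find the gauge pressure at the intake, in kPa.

Pressure head ψ = h − z = 386.24 − 263.76 = 122.48 m.
P = ρgψ = 1189 × 9.81 × 122.48 = 1428618 Pa ≈ 1430 kPa.

P ≈ 1430 kPa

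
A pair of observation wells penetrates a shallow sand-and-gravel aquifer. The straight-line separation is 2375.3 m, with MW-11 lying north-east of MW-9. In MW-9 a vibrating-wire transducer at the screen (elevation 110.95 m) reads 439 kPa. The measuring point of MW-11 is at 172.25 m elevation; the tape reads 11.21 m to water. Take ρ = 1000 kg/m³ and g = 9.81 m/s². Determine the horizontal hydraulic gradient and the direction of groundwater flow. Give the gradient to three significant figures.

i ≈ 0.00225; groundwater flows toward the south-west

Pressure head at MW-9: ψ = P/(ρg) = 439×1000 / (1000 × 9.81) = 44.75 m.
Total head at MW-9: h = z + ψ = 110.95 + 44.75 = 155.70 m.
Total head at MW-11: h = 172.25 − 11.21 = 161.04 m.
Head difference: h(MW-9) − h(MW-11) = 155.70 − 161.04 = -5.34 m.
Hydraulic gradient: i = |Δh| / L = 5.34 / 2375.3 = 0.00225.
Flow is from higher to lower head: from MW-11 toward MW-9, i.e. toward the south-west.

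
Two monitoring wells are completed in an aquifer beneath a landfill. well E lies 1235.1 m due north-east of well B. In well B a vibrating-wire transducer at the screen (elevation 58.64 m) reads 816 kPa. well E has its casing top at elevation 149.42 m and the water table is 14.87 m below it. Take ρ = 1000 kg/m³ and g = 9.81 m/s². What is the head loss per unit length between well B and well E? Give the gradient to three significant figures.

i ≈ 0.00589 m/m

Pressure head at well B: ψ = P/(ρg) = 816×1000 / (1000 × 9.81) = 83.18 m.
Total head at well B: h = z + ψ = 58.64 + 83.18 = 141.82 m.
Total head at well E: h = 149.42 − 14.87 = 134.55 m.
Head difference: h(well B) − h(well E) = 141.82 − 134.55 = 7.27 m.
Hydraulic gradient: i = |Δh| / L = 7.27 / 1235.1 = 0.00589.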